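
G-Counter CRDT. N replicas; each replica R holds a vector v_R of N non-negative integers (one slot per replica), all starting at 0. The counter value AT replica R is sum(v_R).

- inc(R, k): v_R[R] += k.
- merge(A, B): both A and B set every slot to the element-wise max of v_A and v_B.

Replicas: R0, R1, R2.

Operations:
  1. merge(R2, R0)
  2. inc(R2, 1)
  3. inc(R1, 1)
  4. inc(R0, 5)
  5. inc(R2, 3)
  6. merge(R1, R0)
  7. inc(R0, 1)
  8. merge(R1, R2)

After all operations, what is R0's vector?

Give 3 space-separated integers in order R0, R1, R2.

Op 1: merge R2<->R0 -> R2=(0,0,0) R0=(0,0,0)
Op 2: inc R2 by 1 -> R2=(0,0,1) value=1
Op 3: inc R1 by 1 -> R1=(0,1,0) value=1
Op 4: inc R0 by 5 -> R0=(5,0,0) value=5
Op 5: inc R2 by 3 -> R2=(0,0,4) value=4
Op 6: merge R1<->R0 -> R1=(5,1,0) R0=(5,1,0)
Op 7: inc R0 by 1 -> R0=(6,1,0) value=7
Op 8: merge R1<->R2 -> R1=(5,1,4) R2=(5,1,4)

Answer: 6 1 0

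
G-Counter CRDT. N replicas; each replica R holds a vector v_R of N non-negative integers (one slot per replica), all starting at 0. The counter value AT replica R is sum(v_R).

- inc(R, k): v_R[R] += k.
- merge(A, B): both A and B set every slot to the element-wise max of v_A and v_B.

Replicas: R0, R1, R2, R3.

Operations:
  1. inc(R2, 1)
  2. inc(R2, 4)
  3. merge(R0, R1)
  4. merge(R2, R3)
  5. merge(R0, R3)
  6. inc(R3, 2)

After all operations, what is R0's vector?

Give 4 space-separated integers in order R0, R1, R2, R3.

Op 1: inc R2 by 1 -> R2=(0,0,1,0) value=1
Op 2: inc R2 by 4 -> R2=(0,0,5,0) value=5
Op 3: merge R0<->R1 -> R0=(0,0,0,0) R1=(0,0,0,0)
Op 4: merge R2<->R3 -> R2=(0,0,5,0) R3=(0,0,5,0)
Op 5: merge R0<->R3 -> R0=(0,0,5,0) R3=(0,0,5,0)
Op 6: inc R3 by 2 -> R3=(0,0,5,2) value=7

Answer: 0 0 5 0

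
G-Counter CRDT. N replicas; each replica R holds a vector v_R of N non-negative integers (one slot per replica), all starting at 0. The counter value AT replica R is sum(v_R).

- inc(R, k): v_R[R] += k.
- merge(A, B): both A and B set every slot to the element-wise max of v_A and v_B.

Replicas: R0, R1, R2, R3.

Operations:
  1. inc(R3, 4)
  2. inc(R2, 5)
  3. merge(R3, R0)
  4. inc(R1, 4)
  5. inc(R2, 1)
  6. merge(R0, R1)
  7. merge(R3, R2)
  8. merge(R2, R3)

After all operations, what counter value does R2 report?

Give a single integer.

Op 1: inc R3 by 4 -> R3=(0,0,0,4) value=4
Op 2: inc R2 by 5 -> R2=(0,0,5,0) value=5
Op 3: merge R3<->R0 -> R3=(0,0,0,4) R0=(0,0,0,4)
Op 4: inc R1 by 4 -> R1=(0,4,0,0) value=4
Op 5: inc R2 by 1 -> R2=(0,0,6,0) value=6
Op 6: merge R0<->R1 -> R0=(0,4,0,4) R1=(0,4,0,4)
Op 7: merge R3<->R2 -> R3=(0,0,6,4) R2=(0,0,6,4)
Op 8: merge R2<->R3 -> R2=(0,0,6,4) R3=(0,0,6,4)

Answer: 10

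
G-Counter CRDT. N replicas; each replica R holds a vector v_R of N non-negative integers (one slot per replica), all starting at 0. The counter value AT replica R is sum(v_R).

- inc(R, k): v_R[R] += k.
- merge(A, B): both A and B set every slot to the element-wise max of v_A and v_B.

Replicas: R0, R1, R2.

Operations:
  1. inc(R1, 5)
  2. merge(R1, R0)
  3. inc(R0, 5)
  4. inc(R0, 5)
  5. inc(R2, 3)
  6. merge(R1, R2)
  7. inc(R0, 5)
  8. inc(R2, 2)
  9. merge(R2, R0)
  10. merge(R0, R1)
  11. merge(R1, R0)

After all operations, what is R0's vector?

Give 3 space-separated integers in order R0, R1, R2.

Answer: 15 5 5

Derivation:
Op 1: inc R1 by 5 -> R1=(0,5,0) value=5
Op 2: merge R1<->R0 -> R1=(0,5,0) R0=(0,5,0)
Op 3: inc R0 by 5 -> R0=(5,5,0) value=10
Op 4: inc R0 by 5 -> R0=(10,5,0) value=15
Op 5: inc R2 by 3 -> R2=(0,0,3) value=3
Op 6: merge R1<->R2 -> R1=(0,5,3) R2=(0,5,3)
Op 7: inc R0 by 5 -> R0=(15,5,0) value=20
Op 8: inc R2 by 2 -> R2=(0,5,5) value=10
Op 9: merge R2<->R0 -> R2=(15,5,5) R0=(15,5,5)
Op 10: merge R0<->R1 -> R0=(15,5,5) R1=(15,5,5)
Op 11: merge R1<->R0 -> R1=(15,5,5) R0=(15,5,5)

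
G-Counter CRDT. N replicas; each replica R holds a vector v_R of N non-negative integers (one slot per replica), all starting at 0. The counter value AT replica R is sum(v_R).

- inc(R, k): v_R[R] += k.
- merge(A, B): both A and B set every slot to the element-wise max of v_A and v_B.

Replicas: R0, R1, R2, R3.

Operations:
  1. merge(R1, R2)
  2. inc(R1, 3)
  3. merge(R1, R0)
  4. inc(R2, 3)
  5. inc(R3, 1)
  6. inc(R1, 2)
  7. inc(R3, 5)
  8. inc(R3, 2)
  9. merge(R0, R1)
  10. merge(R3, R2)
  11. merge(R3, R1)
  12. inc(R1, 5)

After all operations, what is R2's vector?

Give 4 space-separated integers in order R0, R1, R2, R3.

Op 1: merge R1<->R2 -> R1=(0,0,0,0) R2=(0,0,0,0)
Op 2: inc R1 by 3 -> R1=(0,3,0,0) value=3
Op 3: merge R1<->R0 -> R1=(0,3,0,0) R0=(0,3,0,0)
Op 4: inc R2 by 3 -> R2=(0,0,3,0) value=3
Op 5: inc R3 by 1 -> R3=(0,0,0,1) value=1
Op 6: inc R1 by 2 -> R1=(0,5,0,0) value=5
Op 7: inc R3 by 5 -> R3=(0,0,0,6) value=6
Op 8: inc R3 by 2 -> R3=(0,0,0,8) value=8
Op 9: merge R0<->R1 -> R0=(0,5,0,0) R1=(0,5,0,0)
Op 10: merge R3<->R2 -> R3=(0,0,3,8) R2=(0,0,3,8)
Op 11: merge R3<->R1 -> R3=(0,5,3,8) R1=(0,5,3,8)
Op 12: inc R1 by 5 -> R1=(0,10,3,8) value=21

Answer: 0 0 3 8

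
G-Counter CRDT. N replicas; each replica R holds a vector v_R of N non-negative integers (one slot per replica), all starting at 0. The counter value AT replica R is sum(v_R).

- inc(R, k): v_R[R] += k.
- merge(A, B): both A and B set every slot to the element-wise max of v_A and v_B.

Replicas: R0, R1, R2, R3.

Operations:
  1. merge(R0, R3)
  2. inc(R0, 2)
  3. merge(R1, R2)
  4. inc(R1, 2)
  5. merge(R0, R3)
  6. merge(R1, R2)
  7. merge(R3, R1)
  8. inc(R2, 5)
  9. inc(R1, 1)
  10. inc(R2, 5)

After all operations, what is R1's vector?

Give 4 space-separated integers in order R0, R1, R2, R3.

Op 1: merge R0<->R3 -> R0=(0,0,0,0) R3=(0,0,0,0)
Op 2: inc R0 by 2 -> R0=(2,0,0,0) value=2
Op 3: merge R1<->R2 -> R1=(0,0,0,0) R2=(0,0,0,0)
Op 4: inc R1 by 2 -> R1=(0,2,0,0) value=2
Op 5: merge R0<->R3 -> R0=(2,0,0,0) R3=(2,0,0,0)
Op 6: merge R1<->R2 -> R1=(0,2,0,0) R2=(0,2,0,0)
Op 7: merge R3<->R1 -> R3=(2,2,0,0) R1=(2,2,0,0)
Op 8: inc R2 by 5 -> R2=(0,2,5,0) value=7
Op 9: inc R1 by 1 -> R1=(2,3,0,0) value=5
Op 10: inc R2 by 5 -> R2=(0,2,10,0) value=12

Answer: 2 3 0 0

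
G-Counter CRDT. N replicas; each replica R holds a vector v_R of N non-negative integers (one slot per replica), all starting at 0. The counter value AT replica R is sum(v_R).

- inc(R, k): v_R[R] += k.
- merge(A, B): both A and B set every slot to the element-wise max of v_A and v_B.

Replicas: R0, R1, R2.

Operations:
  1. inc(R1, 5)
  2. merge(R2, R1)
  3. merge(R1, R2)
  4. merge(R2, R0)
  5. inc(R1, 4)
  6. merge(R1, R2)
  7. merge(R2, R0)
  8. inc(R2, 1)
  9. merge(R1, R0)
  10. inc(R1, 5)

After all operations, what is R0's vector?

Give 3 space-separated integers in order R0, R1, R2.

Answer: 0 9 0

Derivation:
Op 1: inc R1 by 5 -> R1=(0,5,0) value=5
Op 2: merge R2<->R1 -> R2=(0,5,0) R1=(0,5,0)
Op 3: merge R1<->R2 -> R1=(0,5,0) R2=(0,5,0)
Op 4: merge R2<->R0 -> R2=(0,5,0) R0=(0,5,0)
Op 5: inc R1 by 4 -> R1=(0,9,0) value=9
Op 6: merge R1<->R2 -> R1=(0,9,0) R2=(0,9,0)
Op 7: merge R2<->R0 -> R2=(0,9,0) R0=(0,9,0)
Op 8: inc R2 by 1 -> R2=(0,9,1) value=10
Op 9: merge R1<->R0 -> R1=(0,9,0) R0=(0,9,0)
Op 10: inc R1 by 5 -> R1=(0,14,0) value=14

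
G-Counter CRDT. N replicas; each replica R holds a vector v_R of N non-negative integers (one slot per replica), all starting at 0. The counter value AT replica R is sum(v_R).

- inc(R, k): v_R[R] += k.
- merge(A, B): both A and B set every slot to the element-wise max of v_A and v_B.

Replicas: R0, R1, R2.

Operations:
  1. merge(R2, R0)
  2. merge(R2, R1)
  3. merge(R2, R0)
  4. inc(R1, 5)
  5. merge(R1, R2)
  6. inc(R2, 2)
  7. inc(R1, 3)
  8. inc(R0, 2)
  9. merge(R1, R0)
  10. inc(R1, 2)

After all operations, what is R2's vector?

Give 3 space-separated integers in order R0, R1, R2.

Answer: 0 5 2

Derivation:
Op 1: merge R2<->R0 -> R2=(0,0,0) R0=(0,0,0)
Op 2: merge R2<->R1 -> R2=(0,0,0) R1=(0,0,0)
Op 3: merge R2<->R0 -> R2=(0,0,0) R0=(0,0,0)
Op 4: inc R1 by 5 -> R1=(0,5,0) value=5
Op 5: merge R1<->R2 -> R1=(0,5,0) R2=(0,5,0)
Op 6: inc R2 by 2 -> R2=(0,5,2) value=7
Op 7: inc R1 by 3 -> R1=(0,8,0) value=8
Op 8: inc R0 by 2 -> R0=(2,0,0) value=2
Op 9: merge R1<->R0 -> R1=(2,8,0) R0=(2,8,0)
Op 10: inc R1 by 2 -> R1=(2,10,0) value=12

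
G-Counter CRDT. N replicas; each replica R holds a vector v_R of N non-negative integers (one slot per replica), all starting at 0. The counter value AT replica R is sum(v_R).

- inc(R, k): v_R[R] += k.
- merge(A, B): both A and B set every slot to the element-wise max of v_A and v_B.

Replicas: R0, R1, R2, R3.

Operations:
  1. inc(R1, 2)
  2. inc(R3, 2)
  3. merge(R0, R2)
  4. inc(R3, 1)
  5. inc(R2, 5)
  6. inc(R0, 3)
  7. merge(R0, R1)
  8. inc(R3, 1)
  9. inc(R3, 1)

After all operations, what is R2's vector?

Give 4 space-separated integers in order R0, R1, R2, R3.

Op 1: inc R1 by 2 -> R1=(0,2,0,0) value=2
Op 2: inc R3 by 2 -> R3=(0,0,0,2) value=2
Op 3: merge R0<->R2 -> R0=(0,0,0,0) R2=(0,0,0,0)
Op 4: inc R3 by 1 -> R3=(0,0,0,3) value=3
Op 5: inc R2 by 5 -> R2=(0,0,5,0) value=5
Op 6: inc R0 by 3 -> R0=(3,0,0,0) value=3
Op 7: merge R0<->R1 -> R0=(3,2,0,0) R1=(3,2,0,0)
Op 8: inc R3 by 1 -> R3=(0,0,0,4) value=4
Op 9: inc R3 by 1 -> R3=(0,0,0,5) value=5

Answer: 0 0 5 0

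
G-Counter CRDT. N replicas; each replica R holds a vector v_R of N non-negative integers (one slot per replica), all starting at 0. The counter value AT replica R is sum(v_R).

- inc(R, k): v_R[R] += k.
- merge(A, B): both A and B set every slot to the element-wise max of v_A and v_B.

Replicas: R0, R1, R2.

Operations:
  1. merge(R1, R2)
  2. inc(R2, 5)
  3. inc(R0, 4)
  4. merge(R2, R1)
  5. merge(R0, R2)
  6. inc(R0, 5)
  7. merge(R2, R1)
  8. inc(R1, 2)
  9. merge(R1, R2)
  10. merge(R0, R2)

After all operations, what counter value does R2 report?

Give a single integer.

Op 1: merge R1<->R2 -> R1=(0,0,0) R2=(0,0,0)
Op 2: inc R2 by 5 -> R2=(0,0,5) value=5
Op 3: inc R0 by 4 -> R0=(4,0,0) value=4
Op 4: merge R2<->R1 -> R2=(0,0,5) R1=(0,0,5)
Op 5: merge R0<->R2 -> R0=(4,0,5) R2=(4,0,5)
Op 6: inc R0 by 5 -> R0=(9,0,5) value=14
Op 7: merge R2<->R1 -> R2=(4,0,5) R1=(4,0,5)
Op 8: inc R1 by 2 -> R1=(4,2,5) value=11
Op 9: merge R1<->R2 -> R1=(4,2,5) R2=(4,2,5)
Op 10: merge R0<->R2 -> R0=(9,2,5) R2=(9,2,5)

Answer: 16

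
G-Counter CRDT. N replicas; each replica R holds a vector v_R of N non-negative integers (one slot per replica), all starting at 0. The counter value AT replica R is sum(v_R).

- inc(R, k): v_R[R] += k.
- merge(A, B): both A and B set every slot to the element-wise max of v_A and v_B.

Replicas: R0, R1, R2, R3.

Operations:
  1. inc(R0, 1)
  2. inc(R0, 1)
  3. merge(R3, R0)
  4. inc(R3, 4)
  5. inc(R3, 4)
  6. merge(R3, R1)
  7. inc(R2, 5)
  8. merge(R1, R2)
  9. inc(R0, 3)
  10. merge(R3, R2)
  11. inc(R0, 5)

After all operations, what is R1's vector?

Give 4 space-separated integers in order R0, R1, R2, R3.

Answer: 2 0 5 8

Derivation:
Op 1: inc R0 by 1 -> R0=(1,0,0,0) value=1
Op 2: inc R0 by 1 -> R0=(2,0,0,0) value=2
Op 3: merge R3<->R0 -> R3=(2,0,0,0) R0=(2,0,0,0)
Op 4: inc R3 by 4 -> R3=(2,0,0,4) value=6
Op 5: inc R3 by 4 -> R3=(2,0,0,8) value=10
Op 6: merge R3<->R1 -> R3=(2,0,0,8) R1=(2,0,0,8)
Op 7: inc R2 by 5 -> R2=(0,0,5,0) value=5
Op 8: merge R1<->R2 -> R1=(2,0,5,8) R2=(2,0,5,8)
Op 9: inc R0 by 3 -> R0=(5,0,0,0) value=5
Op 10: merge R3<->R2 -> R3=(2,0,5,8) R2=(2,0,5,8)
Op 11: inc R0 by 5 -> R0=(10,0,0,0) value=10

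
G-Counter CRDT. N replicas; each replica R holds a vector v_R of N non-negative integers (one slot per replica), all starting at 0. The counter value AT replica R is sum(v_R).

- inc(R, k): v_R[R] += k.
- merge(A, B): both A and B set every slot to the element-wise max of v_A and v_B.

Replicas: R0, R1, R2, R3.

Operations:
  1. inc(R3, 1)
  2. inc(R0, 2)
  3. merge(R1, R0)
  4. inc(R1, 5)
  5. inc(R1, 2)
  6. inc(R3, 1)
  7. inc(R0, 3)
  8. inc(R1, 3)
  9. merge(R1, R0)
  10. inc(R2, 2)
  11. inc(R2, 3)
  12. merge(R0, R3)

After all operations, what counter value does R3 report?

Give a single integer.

Op 1: inc R3 by 1 -> R3=(0,0,0,1) value=1
Op 2: inc R0 by 2 -> R0=(2,0,0,0) value=2
Op 3: merge R1<->R0 -> R1=(2,0,0,0) R0=(2,0,0,0)
Op 4: inc R1 by 5 -> R1=(2,5,0,0) value=7
Op 5: inc R1 by 2 -> R1=(2,7,0,0) value=9
Op 6: inc R3 by 1 -> R3=(0,0,0,2) value=2
Op 7: inc R0 by 3 -> R0=(5,0,0,0) value=5
Op 8: inc R1 by 3 -> R1=(2,10,0,0) value=12
Op 9: merge R1<->R0 -> R1=(5,10,0,0) R0=(5,10,0,0)
Op 10: inc R2 by 2 -> R2=(0,0,2,0) value=2
Op 11: inc R2 by 3 -> R2=(0,0,5,0) value=5
Op 12: merge R0<->R3 -> R0=(5,10,0,2) R3=(5,10,0,2)

Answer: 17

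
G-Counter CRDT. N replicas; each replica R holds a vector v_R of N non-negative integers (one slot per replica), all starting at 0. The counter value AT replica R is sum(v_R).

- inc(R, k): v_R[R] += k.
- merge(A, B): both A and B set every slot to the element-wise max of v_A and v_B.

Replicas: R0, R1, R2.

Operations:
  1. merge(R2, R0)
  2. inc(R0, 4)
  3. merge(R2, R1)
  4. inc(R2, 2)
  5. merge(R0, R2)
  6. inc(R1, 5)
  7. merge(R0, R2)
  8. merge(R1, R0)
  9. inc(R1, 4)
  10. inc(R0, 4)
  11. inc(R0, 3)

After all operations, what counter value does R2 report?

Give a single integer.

Answer: 6

Derivation:
Op 1: merge R2<->R0 -> R2=(0,0,0) R0=(0,0,0)
Op 2: inc R0 by 4 -> R0=(4,0,0) value=4
Op 3: merge R2<->R1 -> R2=(0,0,0) R1=(0,0,0)
Op 4: inc R2 by 2 -> R2=(0,0,2) value=2
Op 5: merge R0<->R2 -> R0=(4,0,2) R2=(4,0,2)
Op 6: inc R1 by 5 -> R1=(0,5,0) value=5
Op 7: merge R0<->R2 -> R0=(4,0,2) R2=(4,0,2)
Op 8: merge R1<->R0 -> R1=(4,5,2) R0=(4,5,2)
Op 9: inc R1 by 4 -> R1=(4,9,2) value=15
Op 10: inc R0 by 4 -> R0=(8,5,2) value=15
Op 11: inc R0 by 3 -> R0=(11,5,2) value=18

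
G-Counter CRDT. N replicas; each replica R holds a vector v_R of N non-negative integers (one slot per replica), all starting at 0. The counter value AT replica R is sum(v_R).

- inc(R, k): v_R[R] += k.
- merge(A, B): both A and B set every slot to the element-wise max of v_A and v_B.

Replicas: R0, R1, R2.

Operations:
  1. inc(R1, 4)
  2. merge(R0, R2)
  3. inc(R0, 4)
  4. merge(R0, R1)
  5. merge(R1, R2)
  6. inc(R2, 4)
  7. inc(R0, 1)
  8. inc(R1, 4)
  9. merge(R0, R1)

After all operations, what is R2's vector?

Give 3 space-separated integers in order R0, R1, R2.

Answer: 4 4 4

Derivation:
Op 1: inc R1 by 4 -> R1=(0,4,0) value=4
Op 2: merge R0<->R2 -> R0=(0,0,0) R2=(0,0,0)
Op 3: inc R0 by 4 -> R0=(4,0,0) value=4
Op 4: merge R0<->R1 -> R0=(4,4,0) R1=(4,4,0)
Op 5: merge R1<->R2 -> R1=(4,4,0) R2=(4,4,0)
Op 6: inc R2 by 4 -> R2=(4,4,4) value=12
Op 7: inc R0 by 1 -> R0=(5,4,0) value=9
Op 8: inc R1 by 4 -> R1=(4,8,0) value=12
Op 9: merge R0<->R1 -> R0=(5,8,0) R1=(5,8,0)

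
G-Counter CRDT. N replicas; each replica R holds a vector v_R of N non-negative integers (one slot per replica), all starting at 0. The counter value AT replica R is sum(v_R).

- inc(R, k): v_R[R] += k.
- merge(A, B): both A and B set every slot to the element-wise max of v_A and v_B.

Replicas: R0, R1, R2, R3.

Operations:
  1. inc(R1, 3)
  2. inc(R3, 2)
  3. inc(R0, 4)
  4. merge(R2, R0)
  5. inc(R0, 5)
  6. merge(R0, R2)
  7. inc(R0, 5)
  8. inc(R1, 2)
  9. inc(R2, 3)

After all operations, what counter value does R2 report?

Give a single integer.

Answer: 12

Derivation:
Op 1: inc R1 by 3 -> R1=(0,3,0,0) value=3
Op 2: inc R3 by 2 -> R3=(0,0,0,2) value=2
Op 3: inc R0 by 4 -> R0=(4,0,0,0) value=4
Op 4: merge R2<->R0 -> R2=(4,0,0,0) R0=(4,0,0,0)
Op 5: inc R0 by 5 -> R0=(9,0,0,0) value=9
Op 6: merge R0<->R2 -> R0=(9,0,0,0) R2=(9,0,0,0)
Op 7: inc R0 by 5 -> R0=(14,0,0,0) value=14
Op 8: inc R1 by 2 -> R1=(0,5,0,0) value=5
Op 9: inc R2 by 3 -> R2=(9,0,3,0) value=12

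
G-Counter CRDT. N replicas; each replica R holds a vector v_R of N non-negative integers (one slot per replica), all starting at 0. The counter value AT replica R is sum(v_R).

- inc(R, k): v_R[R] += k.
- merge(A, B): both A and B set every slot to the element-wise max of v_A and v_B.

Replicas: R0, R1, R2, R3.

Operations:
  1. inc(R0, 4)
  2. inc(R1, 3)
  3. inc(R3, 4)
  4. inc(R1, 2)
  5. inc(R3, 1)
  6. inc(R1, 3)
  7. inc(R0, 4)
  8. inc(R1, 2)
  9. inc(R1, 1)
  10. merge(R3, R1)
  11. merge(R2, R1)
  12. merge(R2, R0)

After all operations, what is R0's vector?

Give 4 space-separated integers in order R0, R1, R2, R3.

Op 1: inc R0 by 4 -> R0=(4,0,0,0) value=4
Op 2: inc R1 by 3 -> R1=(0,3,0,0) value=3
Op 3: inc R3 by 4 -> R3=(0,0,0,4) value=4
Op 4: inc R1 by 2 -> R1=(0,5,0,0) value=5
Op 5: inc R3 by 1 -> R3=(0,0,0,5) value=5
Op 6: inc R1 by 3 -> R1=(0,8,0,0) value=8
Op 7: inc R0 by 4 -> R0=(8,0,0,0) value=8
Op 8: inc R1 by 2 -> R1=(0,10,0,0) value=10
Op 9: inc R1 by 1 -> R1=(0,11,0,0) value=11
Op 10: merge R3<->R1 -> R3=(0,11,0,5) R1=(0,11,0,5)
Op 11: merge R2<->R1 -> R2=(0,11,0,5) R1=(0,11,0,5)
Op 12: merge R2<->R0 -> R2=(8,11,0,5) R0=(8,11,0,5)

Answer: 8 11 0 5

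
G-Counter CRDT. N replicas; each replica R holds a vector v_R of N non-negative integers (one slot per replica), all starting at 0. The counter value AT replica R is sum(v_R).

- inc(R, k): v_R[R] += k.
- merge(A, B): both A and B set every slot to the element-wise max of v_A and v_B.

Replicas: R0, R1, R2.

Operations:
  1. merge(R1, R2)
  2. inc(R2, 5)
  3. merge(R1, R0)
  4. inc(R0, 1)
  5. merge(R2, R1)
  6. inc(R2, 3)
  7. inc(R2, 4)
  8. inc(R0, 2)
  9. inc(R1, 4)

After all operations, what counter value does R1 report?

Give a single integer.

Answer: 9

Derivation:
Op 1: merge R1<->R2 -> R1=(0,0,0) R2=(0,0,0)
Op 2: inc R2 by 5 -> R2=(0,0,5) value=5
Op 3: merge R1<->R0 -> R1=(0,0,0) R0=(0,0,0)
Op 4: inc R0 by 1 -> R0=(1,0,0) value=1
Op 5: merge R2<->R1 -> R2=(0,0,5) R1=(0,0,5)
Op 6: inc R2 by 3 -> R2=(0,0,8) value=8
Op 7: inc R2 by 4 -> R2=(0,0,12) value=12
Op 8: inc R0 by 2 -> R0=(3,0,0) value=3
Op 9: inc R1 by 4 -> R1=(0,4,5) value=9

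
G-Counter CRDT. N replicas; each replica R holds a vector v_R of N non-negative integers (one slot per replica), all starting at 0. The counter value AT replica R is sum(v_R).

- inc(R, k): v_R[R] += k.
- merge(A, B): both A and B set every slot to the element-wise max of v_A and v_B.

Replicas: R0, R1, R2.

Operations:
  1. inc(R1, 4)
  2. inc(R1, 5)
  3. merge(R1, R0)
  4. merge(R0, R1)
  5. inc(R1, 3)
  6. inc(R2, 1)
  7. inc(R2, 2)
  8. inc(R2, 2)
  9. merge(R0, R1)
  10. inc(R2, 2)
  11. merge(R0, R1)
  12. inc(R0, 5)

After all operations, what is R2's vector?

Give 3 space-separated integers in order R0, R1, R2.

Answer: 0 0 7

Derivation:
Op 1: inc R1 by 4 -> R1=(0,4,0) value=4
Op 2: inc R1 by 5 -> R1=(0,9,0) value=9
Op 3: merge R1<->R0 -> R1=(0,9,0) R0=(0,9,0)
Op 4: merge R0<->R1 -> R0=(0,9,0) R1=(0,9,0)
Op 5: inc R1 by 3 -> R1=(0,12,0) value=12
Op 6: inc R2 by 1 -> R2=(0,0,1) value=1
Op 7: inc R2 by 2 -> R2=(0,0,3) value=3
Op 8: inc R2 by 2 -> R2=(0,0,5) value=5
Op 9: merge R0<->R1 -> R0=(0,12,0) R1=(0,12,0)
Op 10: inc R2 by 2 -> R2=(0,0,7) value=7
Op 11: merge R0<->R1 -> R0=(0,12,0) R1=(0,12,0)
Op 12: inc R0 by 5 -> R0=(5,12,0) value=17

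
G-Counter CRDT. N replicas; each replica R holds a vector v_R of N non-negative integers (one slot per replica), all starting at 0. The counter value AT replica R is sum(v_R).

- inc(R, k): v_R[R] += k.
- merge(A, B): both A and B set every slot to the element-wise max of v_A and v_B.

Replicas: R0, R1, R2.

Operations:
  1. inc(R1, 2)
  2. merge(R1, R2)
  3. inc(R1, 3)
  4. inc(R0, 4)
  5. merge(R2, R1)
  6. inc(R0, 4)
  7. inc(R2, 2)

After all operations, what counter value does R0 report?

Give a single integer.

Answer: 8

Derivation:
Op 1: inc R1 by 2 -> R1=(0,2,0) value=2
Op 2: merge R1<->R2 -> R1=(0,2,0) R2=(0,2,0)
Op 3: inc R1 by 3 -> R1=(0,5,0) value=5
Op 4: inc R0 by 4 -> R0=(4,0,0) value=4
Op 5: merge R2<->R1 -> R2=(0,5,0) R1=(0,5,0)
Op 6: inc R0 by 4 -> R0=(8,0,0) value=8
Op 7: inc R2 by 2 -> R2=(0,5,2) value=7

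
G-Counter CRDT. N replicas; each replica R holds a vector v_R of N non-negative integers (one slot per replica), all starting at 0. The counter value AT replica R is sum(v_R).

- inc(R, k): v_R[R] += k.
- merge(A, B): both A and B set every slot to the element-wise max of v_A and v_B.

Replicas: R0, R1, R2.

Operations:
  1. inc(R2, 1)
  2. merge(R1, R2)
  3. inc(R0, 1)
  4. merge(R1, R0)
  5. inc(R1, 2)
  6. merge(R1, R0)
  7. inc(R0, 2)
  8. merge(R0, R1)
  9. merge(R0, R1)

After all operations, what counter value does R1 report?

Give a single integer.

Op 1: inc R2 by 1 -> R2=(0,0,1) value=1
Op 2: merge R1<->R2 -> R1=(0,0,1) R2=(0,0,1)
Op 3: inc R0 by 1 -> R0=(1,0,0) value=1
Op 4: merge R1<->R0 -> R1=(1,0,1) R0=(1,0,1)
Op 5: inc R1 by 2 -> R1=(1,2,1) value=4
Op 6: merge R1<->R0 -> R1=(1,2,1) R0=(1,2,1)
Op 7: inc R0 by 2 -> R0=(3,2,1) value=6
Op 8: merge R0<->R1 -> R0=(3,2,1) R1=(3,2,1)
Op 9: merge R0<->R1 -> R0=(3,2,1) R1=(3,2,1)

Answer: 6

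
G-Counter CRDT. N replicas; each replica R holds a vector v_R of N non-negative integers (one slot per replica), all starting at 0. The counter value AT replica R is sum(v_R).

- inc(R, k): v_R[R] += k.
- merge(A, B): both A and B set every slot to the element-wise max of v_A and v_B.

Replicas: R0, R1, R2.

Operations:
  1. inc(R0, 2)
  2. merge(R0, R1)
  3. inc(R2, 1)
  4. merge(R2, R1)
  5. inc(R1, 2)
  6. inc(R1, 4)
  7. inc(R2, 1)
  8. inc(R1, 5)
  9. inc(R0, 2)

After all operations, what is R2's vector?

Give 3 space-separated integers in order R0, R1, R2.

Answer: 2 0 2

Derivation:
Op 1: inc R0 by 2 -> R0=(2,0,0) value=2
Op 2: merge R0<->R1 -> R0=(2,0,0) R1=(2,0,0)
Op 3: inc R2 by 1 -> R2=(0,0,1) value=1
Op 4: merge R2<->R1 -> R2=(2,0,1) R1=(2,0,1)
Op 5: inc R1 by 2 -> R1=(2,2,1) value=5
Op 6: inc R1 by 4 -> R1=(2,6,1) value=9
Op 7: inc R2 by 1 -> R2=(2,0,2) value=4
Op 8: inc R1 by 5 -> R1=(2,11,1) value=14
Op 9: inc R0 by 2 -> R0=(4,0,0) value=4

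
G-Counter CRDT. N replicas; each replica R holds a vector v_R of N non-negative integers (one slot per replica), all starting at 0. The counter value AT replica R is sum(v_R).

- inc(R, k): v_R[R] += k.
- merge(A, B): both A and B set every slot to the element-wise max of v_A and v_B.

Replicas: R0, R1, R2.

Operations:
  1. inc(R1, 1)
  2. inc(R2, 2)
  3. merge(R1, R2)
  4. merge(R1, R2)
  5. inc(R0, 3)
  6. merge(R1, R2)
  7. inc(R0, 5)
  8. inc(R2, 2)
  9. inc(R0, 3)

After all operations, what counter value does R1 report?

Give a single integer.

Answer: 3

Derivation:
Op 1: inc R1 by 1 -> R1=(0,1,0) value=1
Op 2: inc R2 by 2 -> R2=(0,0,2) value=2
Op 3: merge R1<->R2 -> R1=(0,1,2) R2=(0,1,2)
Op 4: merge R1<->R2 -> R1=(0,1,2) R2=(0,1,2)
Op 5: inc R0 by 3 -> R0=(3,0,0) value=3
Op 6: merge R1<->R2 -> R1=(0,1,2) R2=(0,1,2)
Op 7: inc R0 by 5 -> R0=(8,0,0) value=8
Op 8: inc R2 by 2 -> R2=(0,1,4) value=5
Op 9: inc R0 by 3 -> R0=(11,0,0) value=11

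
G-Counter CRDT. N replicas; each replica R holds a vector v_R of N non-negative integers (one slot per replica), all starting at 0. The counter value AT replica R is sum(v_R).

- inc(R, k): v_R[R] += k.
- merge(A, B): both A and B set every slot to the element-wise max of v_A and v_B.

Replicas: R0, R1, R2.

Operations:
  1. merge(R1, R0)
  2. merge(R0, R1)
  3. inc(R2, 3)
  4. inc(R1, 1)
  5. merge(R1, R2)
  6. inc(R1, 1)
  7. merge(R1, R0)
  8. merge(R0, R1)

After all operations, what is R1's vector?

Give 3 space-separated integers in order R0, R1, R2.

Answer: 0 2 3

Derivation:
Op 1: merge R1<->R0 -> R1=(0,0,0) R0=(0,0,0)
Op 2: merge R0<->R1 -> R0=(0,0,0) R1=(0,0,0)
Op 3: inc R2 by 3 -> R2=(0,0,3) value=3
Op 4: inc R1 by 1 -> R1=(0,1,0) value=1
Op 5: merge R1<->R2 -> R1=(0,1,3) R2=(0,1,3)
Op 6: inc R1 by 1 -> R1=(0,2,3) value=5
Op 7: merge R1<->R0 -> R1=(0,2,3) R0=(0,2,3)
Op 8: merge R0<->R1 -> R0=(0,2,3) R1=(0,2,3)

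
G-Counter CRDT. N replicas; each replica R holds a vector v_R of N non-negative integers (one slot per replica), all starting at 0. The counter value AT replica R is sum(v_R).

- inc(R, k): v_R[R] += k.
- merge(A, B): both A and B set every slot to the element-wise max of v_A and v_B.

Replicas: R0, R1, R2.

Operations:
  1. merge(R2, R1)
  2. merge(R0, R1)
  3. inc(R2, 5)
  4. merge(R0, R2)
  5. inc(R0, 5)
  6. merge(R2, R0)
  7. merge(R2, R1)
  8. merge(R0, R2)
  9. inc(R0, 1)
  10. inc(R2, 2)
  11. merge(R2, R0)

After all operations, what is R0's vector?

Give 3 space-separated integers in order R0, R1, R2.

Answer: 6 0 7

Derivation:
Op 1: merge R2<->R1 -> R2=(0,0,0) R1=(0,0,0)
Op 2: merge R0<->R1 -> R0=(0,0,0) R1=(0,0,0)
Op 3: inc R2 by 5 -> R2=(0,0,5) value=5
Op 4: merge R0<->R2 -> R0=(0,0,5) R2=(0,0,5)
Op 5: inc R0 by 5 -> R0=(5,0,5) value=10
Op 6: merge R2<->R0 -> R2=(5,0,5) R0=(5,0,5)
Op 7: merge R2<->R1 -> R2=(5,0,5) R1=(5,0,5)
Op 8: merge R0<->R2 -> R0=(5,0,5) R2=(5,0,5)
Op 9: inc R0 by 1 -> R0=(6,0,5) value=11
Op 10: inc R2 by 2 -> R2=(5,0,7) value=12
Op 11: merge R2<->R0 -> R2=(6,0,7) R0=(6,0,7)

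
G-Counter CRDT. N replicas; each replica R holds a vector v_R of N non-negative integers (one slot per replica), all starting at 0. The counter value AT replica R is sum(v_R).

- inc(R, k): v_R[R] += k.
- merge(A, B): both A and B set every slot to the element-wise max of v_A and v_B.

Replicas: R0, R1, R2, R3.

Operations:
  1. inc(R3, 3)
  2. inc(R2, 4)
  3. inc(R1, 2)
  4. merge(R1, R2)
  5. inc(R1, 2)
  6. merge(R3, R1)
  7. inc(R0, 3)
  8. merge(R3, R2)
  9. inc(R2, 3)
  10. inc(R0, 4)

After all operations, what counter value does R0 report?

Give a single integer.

Answer: 7

Derivation:
Op 1: inc R3 by 3 -> R3=(0,0,0,3) value=3
Op 2: inc R2 by 4 -> R2=(0,0,4,0) value=4
Op 3: inc R1 by 2 -> R1=(0,2,0,0) value=2
Op 4: merge R1<->R2 -> R1=(0,2,4,0) R2=(0,2,4,0)
Op 5: inc R1 by 2 -> R1=(0,4,4,0) value=8
Op 6: merge R3<->R1 -> R3=(0,4,4,3) R1=(0,4,4,3)
Op 7: inc R0 by 3 -> R0=(3,0,0,0) value=3
Op 8: merge R3<->R2 -> R3=(0,4,4,3) R2=(0,4,4,3)
Op 9: inc R2 by 3 -> R2=(0,4,7,3) value=14
Op 10: inc R0 by 4 -> R0=(7,0,0,0) value=7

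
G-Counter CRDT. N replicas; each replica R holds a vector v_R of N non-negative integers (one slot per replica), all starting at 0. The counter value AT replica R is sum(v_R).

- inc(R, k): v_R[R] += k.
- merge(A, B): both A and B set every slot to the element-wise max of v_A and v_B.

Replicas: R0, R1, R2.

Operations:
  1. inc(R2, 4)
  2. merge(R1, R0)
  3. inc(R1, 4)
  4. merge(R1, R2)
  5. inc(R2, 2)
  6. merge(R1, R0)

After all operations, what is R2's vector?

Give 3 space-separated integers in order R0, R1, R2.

Op 1: inc R2 by 4 -> R2=(0,0,4) value=4
Op 2: merge R1<->R0 -> R1=(0,0,0) R0=(0,0,0)
Op 3: inc R1 by 4 -> R1=(0,4,0) value=4
Op 4: merge R1<->R2 -> R1=(0,4,4) R2=(0,4,4)
Op 5: inc R2 by 2 -> R2=(0,4,6) value=10
Op 6: merge R1<->R0 -> R1=(0,4,4) R0=(0,4,4)

Answer: 0 4 6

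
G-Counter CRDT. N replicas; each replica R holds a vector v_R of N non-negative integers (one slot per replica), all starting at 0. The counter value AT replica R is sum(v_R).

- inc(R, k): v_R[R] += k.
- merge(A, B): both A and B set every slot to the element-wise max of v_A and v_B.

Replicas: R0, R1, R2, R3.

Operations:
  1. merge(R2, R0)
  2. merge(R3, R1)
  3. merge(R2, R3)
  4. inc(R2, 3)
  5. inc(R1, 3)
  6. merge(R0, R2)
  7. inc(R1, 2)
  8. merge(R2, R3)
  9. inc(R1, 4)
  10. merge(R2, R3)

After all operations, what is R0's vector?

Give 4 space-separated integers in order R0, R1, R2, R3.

Op 1: merge R2<->R0 -> R2=(0,0,0,0) R0=(0,0,0,0)
Op 2: merge R3<->R1 -> R3=(0,0,0,0) R1=(0,0,0,0)
Op 3: merge R2<->R3 -> R2=(0,0,0,0) R3=(0,0,0,0)
Op 4: inc R2 by 3 -> R2=(0,0,3,0) value=3
Op 5: inc R1 by 3 -> R1=(0,3,0,0) value=3
Op 6: merge R0<->R2 -> R0=(0,0,3,0) R2=(0,0,3,0)
Op 7: inc R1 by 2 -> R1=(0,5,0,0) value=5
Op 8: merge R2<->R3 -> R2=(0,0,3,0) R3=(0,0,3,0)
Op 9: inc R1 by 4 -> R1=(0,9,0,0) value=9
Op 10: merge R2<->R3 -> R2=(0,0,3,0) R3=(0,0,3,0)

Answer: 0 0 3 0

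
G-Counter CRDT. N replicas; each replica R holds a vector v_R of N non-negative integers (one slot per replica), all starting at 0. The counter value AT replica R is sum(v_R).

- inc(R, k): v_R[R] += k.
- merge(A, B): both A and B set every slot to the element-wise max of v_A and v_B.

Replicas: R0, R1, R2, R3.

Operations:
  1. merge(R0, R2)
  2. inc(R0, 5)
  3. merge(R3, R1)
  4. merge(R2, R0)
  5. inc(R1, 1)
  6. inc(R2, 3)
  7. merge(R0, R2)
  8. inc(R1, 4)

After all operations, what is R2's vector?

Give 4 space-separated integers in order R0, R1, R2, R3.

Answer: 5 0 3 0

Derivation:
Op 1: merge R0<->R2 -> R0=(0,0,0,0) R2=(0,0,0,0)
Op 2: inc R0 by 5 -> R0=(5,0,0,0) value=5
Op 3: merge R3<->R1 -> R3=(0,0,0,0) R1=(0,0,0,0)
Op 4: merge R2<->R0 -> R2=(5,0,0,0) R0=(5,0,0,0)
Op 5: inc R1 by 1 -> R1=(0,1,0,0) value=1
Op 6: inc R2 by 3 -> R2=(5,0,3,0) value=8
Op 7: merge R0<->R2 -> R0=(5,0,3,0) R2=(5,0,3,0)
Op 8: inc R1 by 4 -> R1=(0,5,0,0) value=5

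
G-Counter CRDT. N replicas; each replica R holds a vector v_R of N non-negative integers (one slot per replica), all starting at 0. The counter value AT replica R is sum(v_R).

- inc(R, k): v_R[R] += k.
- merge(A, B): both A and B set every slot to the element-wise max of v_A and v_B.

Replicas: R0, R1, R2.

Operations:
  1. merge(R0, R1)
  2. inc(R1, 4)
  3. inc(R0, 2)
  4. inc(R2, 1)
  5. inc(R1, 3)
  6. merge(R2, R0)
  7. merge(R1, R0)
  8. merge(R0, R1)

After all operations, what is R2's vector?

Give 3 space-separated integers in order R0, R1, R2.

Op 1: merge R0<->R1 -> R0=(0,0,0) R1=(0,0,0)
Op 2: inc R1 by 4 -> R1=(0,4,0) value=4
Op 3: inc R0 by 2 -> R0=(2,0,0) value=2
Op 4: inc R2 by 1 -> R2=(0,0,1) value=1
Op 5: inc R1 by 3 -> R1=(0,7,0) value=7
Op 6: merge R2<->R0 -> R2=(2,0,1) R0=(2,0,1)
Op 7: merge R1<->R0 -> R1=(2,7,1) R0=(2,7,1)
Op 8: merge R0<->R1 -> R0=(2,7,1) R1=(2,7,1)

Answer: 2 0 1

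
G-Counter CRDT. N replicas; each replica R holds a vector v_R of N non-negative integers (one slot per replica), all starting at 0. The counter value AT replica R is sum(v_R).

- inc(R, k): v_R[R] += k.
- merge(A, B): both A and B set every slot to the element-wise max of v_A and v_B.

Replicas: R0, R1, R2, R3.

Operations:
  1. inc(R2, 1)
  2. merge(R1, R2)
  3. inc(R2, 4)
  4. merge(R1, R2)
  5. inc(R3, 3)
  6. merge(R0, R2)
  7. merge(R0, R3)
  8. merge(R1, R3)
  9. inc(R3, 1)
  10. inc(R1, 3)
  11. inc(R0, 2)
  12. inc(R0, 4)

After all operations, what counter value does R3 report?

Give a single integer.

Answer: 9

Derivation:
Op 1: inc R2 by 1 -> R2=(0,0,1,0) value=1
Op 2: merge R1<->R2 -> R1=(0,0,1,0) R2=(0,0,1,0)
Op 3: inc R2 by 4 -> R2=(0,0,5,0) value=5
Op 4: merge R1<->R2 -> R1=(0,0,5,0) R2=(0,0,5,0)
Op 5: inc R3 by 3 -> R3=(0,0,0,3) value=3
Op 6: merge R0<->R2 -> R0=(0,0,5,0) R2=(0,0,5,0)
Op 7: merge R0<->R3 -> R0=(0,0,5,3) R3=(0,0,5,3)
Op 8: merge R1<->R3 -> R1=(0,0,5,3) R3=(0,0,5,3)
Op 9: inc R3 by 1 -> R3=(0,0,5,4) value=9
Op 10: inc R1 by 3 -> R1=(0,3,5,3) value=11
Op 11: inc R0 by 2 -> R0=(2,0,5,3) value=10
Op 12: inc R0 by 4 -> R0=(6,0,5,3) value=14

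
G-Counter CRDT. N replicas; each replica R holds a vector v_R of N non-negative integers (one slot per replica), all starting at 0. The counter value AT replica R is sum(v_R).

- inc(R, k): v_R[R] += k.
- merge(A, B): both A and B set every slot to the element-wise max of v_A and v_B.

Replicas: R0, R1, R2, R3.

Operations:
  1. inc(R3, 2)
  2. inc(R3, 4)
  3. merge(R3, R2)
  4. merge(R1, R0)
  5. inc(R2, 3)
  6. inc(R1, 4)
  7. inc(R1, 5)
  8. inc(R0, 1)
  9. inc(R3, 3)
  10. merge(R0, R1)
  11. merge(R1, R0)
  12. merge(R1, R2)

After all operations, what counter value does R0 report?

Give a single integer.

Op 1: inc R3 by 2 -> R3=(0,0,0,2) value=2
Op 2: inc R3 by 4 -> R3=(0,0,0,6) value=6
Op 3: merge R3<->R2 -> R3=(0,0,0,6) R2=(0,0,0,6)
Op 4: merge R1<->R0 -> R1=(0,0,0,0) R0=(0,0,0,0)
Op 5: inc R2 by 3 -> R2=(0,0,3,6) value=9
Op 6: inc R1 by 4 -> R1=(0,4,0,0) value=4
Op 7: inc R1 by 5 -> R1=(0,9,0,0) value=9
Op 8: inc R0 by 1 -> R0=(1,0,0,0) value=1
Op 9: inc R3 by 3 -> R3=(0,0,0,9) value=9
Op 10: merge R0<->R1 -> R0=(1,9,0,0) R1=(1,9,0,0)
Op 11: merge R1<->R0 -> R1=(1,9,0,0) R0=(1,9,0,0)
Op 12: merge R1<->R2 -> R1=(1,9,3,6) R2=(1,9,3,6)

Answer: 10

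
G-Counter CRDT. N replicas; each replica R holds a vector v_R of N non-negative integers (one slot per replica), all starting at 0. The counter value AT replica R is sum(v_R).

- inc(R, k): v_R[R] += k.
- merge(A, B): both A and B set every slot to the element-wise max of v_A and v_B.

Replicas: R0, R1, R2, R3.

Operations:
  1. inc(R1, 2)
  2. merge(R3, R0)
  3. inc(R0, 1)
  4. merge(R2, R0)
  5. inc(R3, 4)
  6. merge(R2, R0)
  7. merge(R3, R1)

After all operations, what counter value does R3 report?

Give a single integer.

Op 1: inc R1 by 2 -> R1=(0,2,0,0) value=2
Op 2: merge R3<->R0 -> R3=(0,0,0,0) R0=(0,0,0,0)
Op 3: inc R0 by 1 -> R0=(1,0,0,0) value=1
Op 4: merge R2<->R0 -> R2=(1,0,0,0) R0=(1,0,0,0)
Op 5: inc R3 by 4 -> R3=(0,0,0,4) value=4
Op 6: merge R2<->R0 -> R2=(1,0,0,0) R0=(1,0,0,0)
Op 7: merge R3<->R1 -> R3=(0,2,0,4) R1=(0,2,0,4)

Answer: 6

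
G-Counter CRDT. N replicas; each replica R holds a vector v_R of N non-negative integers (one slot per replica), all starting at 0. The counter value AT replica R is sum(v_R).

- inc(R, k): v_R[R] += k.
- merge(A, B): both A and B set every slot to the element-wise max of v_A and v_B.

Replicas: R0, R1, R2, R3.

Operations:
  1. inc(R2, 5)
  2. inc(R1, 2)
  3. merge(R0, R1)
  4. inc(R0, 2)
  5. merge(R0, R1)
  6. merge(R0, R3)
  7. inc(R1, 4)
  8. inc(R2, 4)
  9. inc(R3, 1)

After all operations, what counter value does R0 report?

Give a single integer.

Answer: 4

Derivation:
Op 1: inc R2 by 5 -> R2=(0,0,5,0) value=5
Op 2: inc R1 by 2 -> R1=(0,2,0,0) value=2
Op 3: merge R0<->R1 -> R0=(0,2,0,0) R1=(0,2,0,0)
Op 4: inc R0 by 2 -> R0=(2,2,0,0) value=4
Op 5: merge R0<->R1 -> R0=(2,2,0,0) R1=(2,2,0,0)
Op 6: merge R0<->R3 -> R0=(2,2,0,0) R3=(2,2,0,0)
Op 7: inc R1 by 4 -> R1=(2,6,0,0) value=8
Op 8: inc R2 by 4 -> R2=(0,0,9,0) value=9
Op 9: inc R3 by 1 -> R3=(2,2,0,1) value=5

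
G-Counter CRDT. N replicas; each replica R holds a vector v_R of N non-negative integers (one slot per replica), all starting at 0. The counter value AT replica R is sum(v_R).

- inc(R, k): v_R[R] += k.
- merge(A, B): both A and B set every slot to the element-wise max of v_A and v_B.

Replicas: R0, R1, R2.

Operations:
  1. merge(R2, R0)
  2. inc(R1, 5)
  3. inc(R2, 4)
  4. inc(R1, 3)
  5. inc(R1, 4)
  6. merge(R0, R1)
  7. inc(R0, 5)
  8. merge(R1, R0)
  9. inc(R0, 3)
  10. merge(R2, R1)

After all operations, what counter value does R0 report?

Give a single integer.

Op 1: merge R2<->R0 -> R2=(0,0,0) R0=(0,0,0)
Op 2: inc R1 by 5 -> R1=(0,5,0) value=5
Op 3: inc R2 by 4 -> R2=(0,0,4) value=4
Op 4: inc R1 by 3 -> R1=(0,8,0) value=8
Op 5: inc R1 by 4 -> R1=(0,12,0) value=12
Op 6: merge R0<->R1 -> R0=(0,12,0) R1=(0,12,0)
Op 7: inc R0 by 5 -> R0=(5,12,0) value=17
Op 8: merge R1<->R0 -> R1=(5,12,0) R0=(5,12,0)
Op 9: inc R0 by 3 -> R0=(8,12,0) value=20
Op 10: merge R2<->R1 -> R2=(5,12,4) R1=(5,12,4)

Answer: 20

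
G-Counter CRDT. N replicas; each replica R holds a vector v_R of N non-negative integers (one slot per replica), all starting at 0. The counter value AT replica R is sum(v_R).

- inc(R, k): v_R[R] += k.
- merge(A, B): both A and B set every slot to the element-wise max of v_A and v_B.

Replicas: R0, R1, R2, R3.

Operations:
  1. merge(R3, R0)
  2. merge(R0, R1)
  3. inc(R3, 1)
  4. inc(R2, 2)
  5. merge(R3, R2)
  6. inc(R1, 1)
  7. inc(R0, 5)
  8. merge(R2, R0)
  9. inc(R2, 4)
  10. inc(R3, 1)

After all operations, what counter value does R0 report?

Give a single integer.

Op 1: merge R3<->R0 -> R3=(0,0,0,0) R0=(0,0,0,0)
Op 2: merge R0<->R1 -> R0=(0,0,0,0) R1=(0,0,0,0)
Op 3: inc R3 by 1 -> R3=(0,0,0,1) value=1
Op 4: inc R2 by 2 -> R2=(0,0,2,0) value=2
Op 5: merge R3<->R2 -> R3=(0,0,2,1) R2=(0,0,2,1)
Op 6: inc R1 by 1 -> R1=(0,1,0,0) value=1
Op 7: inc R0 by 5 -> R0=(5,0,0,0) value=5
Op 8: merge R2<->R0 -> R2=(5,0,2,1) R0=(5,0,2,1)
Op 9: inc R2 by 4 -> R2=(5,0,6,1) value=12
Op 10: inc R3 by 1 -> R3=(0,0,2,2) value=4

Answer: 8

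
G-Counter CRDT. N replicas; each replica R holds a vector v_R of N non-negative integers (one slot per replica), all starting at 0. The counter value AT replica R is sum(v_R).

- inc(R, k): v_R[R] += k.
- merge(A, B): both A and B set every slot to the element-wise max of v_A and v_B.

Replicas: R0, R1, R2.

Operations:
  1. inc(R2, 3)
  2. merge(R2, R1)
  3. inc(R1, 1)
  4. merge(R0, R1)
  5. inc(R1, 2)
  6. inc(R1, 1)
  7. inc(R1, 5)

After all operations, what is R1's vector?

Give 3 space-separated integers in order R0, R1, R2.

Answer: 0 9 3

Derivation:
Op 1: inc R2 by 3 -> R2=(0,0,3) value=3
Op 2: merge R2<->R1 -> R2=(0,0,3) R1=(0,0,3)
Op 3: inc R1 by 1 -> R1=(0,1,3) value=4
Op 4: merge R0<->R1 -> R0=(0,1,3) R1=(0,1,3)
Op 5: inc R1 by 2 -> R1=(0,3,3) value=6
Op 6: inc R1 by 1 -> R1=(0,4,3) value=7
Op 7: inc R1 by 5 -> R1=(0,9,3) value=12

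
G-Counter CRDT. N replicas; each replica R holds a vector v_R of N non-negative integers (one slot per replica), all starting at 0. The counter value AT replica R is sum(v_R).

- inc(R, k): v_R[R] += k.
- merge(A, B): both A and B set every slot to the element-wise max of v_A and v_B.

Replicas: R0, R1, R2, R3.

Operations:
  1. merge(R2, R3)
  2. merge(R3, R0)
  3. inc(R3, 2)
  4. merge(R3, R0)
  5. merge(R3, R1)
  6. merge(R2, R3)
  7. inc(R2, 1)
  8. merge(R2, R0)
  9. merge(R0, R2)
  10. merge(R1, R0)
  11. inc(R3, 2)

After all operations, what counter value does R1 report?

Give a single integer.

Answer: 3

Derivation:
Op 1: merge R2<->R3 -> R2=(0,0,0,0) R3=(0,0,0,0)
Op 2: merge R3<->R0 -> R3=(0,0,0,0) R0=(0,0,0,0)
Op 3: inc R3 by 2 -> R3=(0,0,0,2) value=2
Op 4: merge R3<->R0 -> R3=(0,0,0,2) R0=(0,0,0,2)
Op 5: merge R3<->R1 -> R3=(0,0,0,2) R1=(0,0,0,2)
Op 6: merge R2<->R3 -> R2=(0,0,0,2) R3=(0,0,0,2)
Op 7: inc R2 by 1 -> R2=(0,0,1,2) value=3
Op 8: merge R2<->R0 -> R2=(0,0,1,2) R0=(0,0,1,2)
Op 9: merge R0<->R2 -> R0=(0,0,1,2) R2=(0,0,1,2)
Op 10: merge R1<->R0 -> R1=(0,0,1,2) R0=(0,0,1,2)
Op 11: inc R3 by 2 -> R3=(0,0,0,4) value=4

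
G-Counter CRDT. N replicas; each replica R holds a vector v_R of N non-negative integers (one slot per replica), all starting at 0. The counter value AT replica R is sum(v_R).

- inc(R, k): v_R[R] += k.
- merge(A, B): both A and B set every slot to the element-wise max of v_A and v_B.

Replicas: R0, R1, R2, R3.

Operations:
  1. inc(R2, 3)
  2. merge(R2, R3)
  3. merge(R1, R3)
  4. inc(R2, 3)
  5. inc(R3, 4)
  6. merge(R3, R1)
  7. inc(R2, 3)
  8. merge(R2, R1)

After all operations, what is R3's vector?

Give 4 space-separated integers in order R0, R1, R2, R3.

Answer: 0 0 3 4

Derivation:
Op 1: inc R2 by 3 -> R2=(0,0,3,0) value=3
Op 2: merge R2<->R3 -> R2=(0,0,3,0) R3=(0,0,3,0)
Op 3: merge R1<->R3 -> R1=(0,0,3,0) R3=(0,0,3,0)
Op 4: inc R2 by 3 -> R2=(0,0,6,0) value=6
Op 5: inc R3 by 4 -> R3=(0,0,3,4) value=7
Op 6: merge R3<->R1 -> R3=(0,0,3,4) R1=(0,0,3,4)
Op 7: inc R2 by 3 -> R2=(0,0,9,0) value=9
Op 8: merge R2<->R1 -> R2=(0,0,9,4) R1=(0,0,9,4)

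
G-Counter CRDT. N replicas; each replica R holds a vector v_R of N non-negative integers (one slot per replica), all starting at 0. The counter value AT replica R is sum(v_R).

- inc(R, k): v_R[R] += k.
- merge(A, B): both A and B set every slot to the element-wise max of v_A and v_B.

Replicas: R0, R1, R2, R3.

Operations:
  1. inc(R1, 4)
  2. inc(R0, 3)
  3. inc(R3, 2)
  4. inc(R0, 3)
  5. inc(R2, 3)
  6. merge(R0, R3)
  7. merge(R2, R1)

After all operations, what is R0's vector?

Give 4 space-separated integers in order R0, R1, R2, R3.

Answer: 6 0 0 2

Derivation:
Op 1: inc R1 by 4 -> R1=(0,4,0,0) value=4
Op 2: inc R0 by 3 -> R0=(3,0,0,0) value=3
Op 3: inc R3 by 2 -> R3=(0,0,0,2) value=2
Op 4: inc R0 by 3 -> R0=(6,0,0,0) value=6
Op 5: inc R2 by 3 -> R2=(0,0,3,0) value=3
Op 6: merge R0<->R3 -> R0=(6,0,0,2) R3=(6,0,0,2)
Op 7: merge R2<->R1 -> R2=(0,4,3,0) R1=(0,4,3,0)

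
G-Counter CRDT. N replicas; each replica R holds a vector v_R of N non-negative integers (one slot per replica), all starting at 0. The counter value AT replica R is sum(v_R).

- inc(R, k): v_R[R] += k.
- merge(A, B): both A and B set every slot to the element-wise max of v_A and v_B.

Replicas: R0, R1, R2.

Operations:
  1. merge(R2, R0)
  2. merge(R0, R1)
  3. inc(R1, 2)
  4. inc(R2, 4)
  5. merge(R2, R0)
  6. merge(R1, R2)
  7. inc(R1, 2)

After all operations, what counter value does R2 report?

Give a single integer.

Answer: 6

Derivation:
Op 1: merge R2<->R0 -> R2=(0,0,0) R0=(0,0,0)
Op 2: merge R0<->R1 -> R0=(0,0,0) R1=(0,0,0)
Op 3: inc R1 by 2 -> R1=(0,2,0) value=2
Op 4: inc R2 by 4 -> R2=(0,0,4) value=4
Op 5: merge R2<->R0 -> R2=(0,0,4) R0=(0,0,4)
Op 6: merge R1<->R2 -> R1=(0,2,4) R2=(0,2,4)
Op 7: inc R1 by 2 -> R1=(0,4,4) value=8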